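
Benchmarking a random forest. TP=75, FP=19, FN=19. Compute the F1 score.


Precision = 75/94 = 0.7979
Recall = 75/94 = 0.7979
F1 = 2·P·R/(P+R) = 2·TP/(2·TP+FP+FN) = 150/(150+19+19) = 150/188 = 0.7979

0.7979


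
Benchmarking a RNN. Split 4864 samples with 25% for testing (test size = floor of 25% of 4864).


Test = ⌊4864·25/100⌋ = 1216
Train = 4864 - 1216 = 3648

Train: 3648, Test: 1216


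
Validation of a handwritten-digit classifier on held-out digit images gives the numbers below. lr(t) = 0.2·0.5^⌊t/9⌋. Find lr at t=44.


n_drops = ⌊44/9⌋ = 4
lr = 0.2·0.5^4 = 0.2·0.0625 = 0.0125

0.0125


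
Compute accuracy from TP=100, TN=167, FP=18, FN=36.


Accuracy = (TP+TN)/(TP+TN+FP+FN)
= (100+167)/(321)
= 267/321 = 83.18%

83.18%


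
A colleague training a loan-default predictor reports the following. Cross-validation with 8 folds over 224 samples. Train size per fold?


Fold size = 224/8 = 28
Training per fold = 224 - 28 = 196

196


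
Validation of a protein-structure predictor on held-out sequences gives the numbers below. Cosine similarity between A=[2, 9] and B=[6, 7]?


A·B = 2·6 + 9·7 = 75
‖A‖ = √85 = 9.2195, ‖B‖ = √85 = 9.2195
cos = 75/(√85·√85) = 75/√7225 = 0.8824

0.8824


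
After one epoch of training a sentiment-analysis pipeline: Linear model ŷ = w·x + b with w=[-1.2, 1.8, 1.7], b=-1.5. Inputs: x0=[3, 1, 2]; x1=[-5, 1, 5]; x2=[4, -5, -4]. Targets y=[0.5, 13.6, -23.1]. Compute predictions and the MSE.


ŷ0 = (-1.2)·(3) + (1.8)·(1) + (1.7)·(2) - 1.5 = 0.1
ŷ1 = (-1.2)·(-5) + (1.8)·(1) + (1.7)·(5) - 1.5 = 14.8
ŷ2 = (-1.2)·(4) + (1.8)·(-5) + (1.7)·(-4) - 1.5 = -22.1
errors² = [0.16, 1.44, 1.0]
MSE = 2.6000/3 = 0.8667

0.8667


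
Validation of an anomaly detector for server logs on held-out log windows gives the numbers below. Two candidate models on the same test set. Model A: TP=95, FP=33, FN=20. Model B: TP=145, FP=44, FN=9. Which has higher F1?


Model A: P=95/128=0.7422, R=95/115=0.8261, F1=2PR/(P+R)=2TP/(2TP+FP+FN)=190/243=0.7819
Model B: P=145/189=0.7672, R=145/154=0.9416, F1=2PR/(P+R)=2TP/(2TP+FP+FN)=290/343=0.8455
0.7819 < 0.8455 → Model B

Model B


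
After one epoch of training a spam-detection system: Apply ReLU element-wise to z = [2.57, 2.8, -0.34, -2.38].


ReLU(2.57) = max(0, 2.57) = 2.57
ReLU(2.8) = max(0, 2.8) = 2.8
ReLU(-0.34) = max(0, -0.34) = 0.0
ReLU(-2.38) = max(0, -2.38) = 0.0
result = [2.57, 2.8, 0.0, 0.0]

[2.57, 2.8, 0.0, 0.0]


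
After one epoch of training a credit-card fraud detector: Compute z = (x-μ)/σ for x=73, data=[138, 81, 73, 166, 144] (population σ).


μ = 120.4, σ = 36.7293
z = (73 - 120.4)/36.7293 = -1.2905

-1.2905


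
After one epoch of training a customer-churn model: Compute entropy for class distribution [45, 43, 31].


Probabilities: [45/119, 43/119, 31/119] ≈ [0.3782, 0.3613, 0.2605]
H = -((45/119)·log₂(45/119) + (43/119)·log₂(43/119) + (31/119)·log₂(31/119))
  = 1.5667 bits

1.5667 bits


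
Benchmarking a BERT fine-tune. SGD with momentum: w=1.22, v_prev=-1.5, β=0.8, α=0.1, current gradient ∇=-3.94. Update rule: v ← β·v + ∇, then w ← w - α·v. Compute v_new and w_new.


v_new = 0.8·-1.5 - 3.94 = -1.2 - 3.94 = -5.14
w_new = 1.22 - 0.1·-5.14 = 1.22 + 0.514 = 1.734

v_new=-5.14, w_new=1.734


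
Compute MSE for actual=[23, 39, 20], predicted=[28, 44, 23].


Squared errors: (23-28)²=25, (39-44)²=25, (20-23)²=9
Sum = 59
MSE = 59/3 = 59/3

59/3


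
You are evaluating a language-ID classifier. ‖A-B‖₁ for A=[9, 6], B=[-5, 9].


d = |9+ 5| + |6-9|
  = 14 + 3
  = 17

17


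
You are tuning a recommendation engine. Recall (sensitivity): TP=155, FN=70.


Recall = TP/(TP+FN)
= 155/(155+70)
= 155/225 = 68.89%

68.89%


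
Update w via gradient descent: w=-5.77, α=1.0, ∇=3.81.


w_new = w - α·∇
= -5.77 - 1.0·3.81
= -5.77 - 3.81
= -9.58

-9.58


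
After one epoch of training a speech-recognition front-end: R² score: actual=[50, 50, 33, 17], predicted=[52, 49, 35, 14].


ȳ = 37.5
SS_res = Σ(y-ŷ)² = 18
SS_tot = Σ(y-ȳ)² = 753
R² = 1 - SS_res/SS_tot = 1 - 0.0239 = 0.9761

0.9761


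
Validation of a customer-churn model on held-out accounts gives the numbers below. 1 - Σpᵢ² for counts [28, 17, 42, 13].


Probabilities: [28/100, 17/100, 42/100, 13/100] ≈ [0.28, 0.17, 0.42, 0.13]
Σpᵢ² = (784 + 289 + 1764 + 169)/100² = 3006/10000
Gini = 1 - Σpᵢ² = 1 - 3006/10000 = 0.6994

0.6994


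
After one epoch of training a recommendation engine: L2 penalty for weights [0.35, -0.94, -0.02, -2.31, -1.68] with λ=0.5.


‖w‖₂² = (0.35)² + (-0.94)² + (-0.02)² + (-2.31)² + (-1.68)²
     = 0.1225 + 0.8836 + 0.0004 + 5.3361 + 2.8224
     = 9.165
λ·‖w‖₂² = 0.5·9.165 = 4.5825

4.5825


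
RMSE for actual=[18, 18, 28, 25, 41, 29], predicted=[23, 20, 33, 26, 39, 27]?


MSE = 63/6 = 10.5
RMSE = √(63/6) = 3.2404

3.2404


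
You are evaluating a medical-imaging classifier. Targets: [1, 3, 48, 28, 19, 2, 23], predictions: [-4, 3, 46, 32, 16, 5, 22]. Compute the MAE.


Absolute errors: |1+ 4|=5, |3-3|=0, |48-46|=2, |28-32|=4, |19-16|=3, |2-5|=3, |23-22|=1
Sum = 18
MAE = 18/7 = 18/7

18/7


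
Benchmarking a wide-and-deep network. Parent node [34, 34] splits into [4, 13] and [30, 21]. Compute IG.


Parent = [34, 34], H_parent = 1
H_left = 0.7871 (n=17), H_right = 0.9774 (n=51)
H_children = (17/68)·0.7871 + (51/68)·0.9774 = 0.9298
IG = 1 - 0.9298 = 0.0702

0.0702


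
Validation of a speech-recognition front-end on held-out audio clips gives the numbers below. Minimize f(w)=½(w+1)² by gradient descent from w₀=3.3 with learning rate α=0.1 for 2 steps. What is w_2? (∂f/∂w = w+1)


step 1: grad = 3.3+1 = 4.3; w = 3.3 - 0.1·(4.3) = 2.87
step 2: grad = 2.87+1 = 3.87; w = 2.87 - 0.1·(3.87) = 2.483

2.483


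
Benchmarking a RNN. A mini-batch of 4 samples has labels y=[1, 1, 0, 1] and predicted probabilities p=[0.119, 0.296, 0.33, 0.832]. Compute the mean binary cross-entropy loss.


L[0] = -ln(0.119) = 2.1286
L[1] = -ln(0.296) = 1.2174
L[2] = -ln(1-0.33) = -ln(0.67) = 0.4005
L[3] = -ln(0.832) = 0.1839
mean = (2.1286 + 1.2174 + 0.4005 + 0.1839)/4 = 0.9826

0.9826


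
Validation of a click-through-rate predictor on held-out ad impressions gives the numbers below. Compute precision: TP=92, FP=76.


Precision = TP/(TP+FP)
= 92/(92+76)
= 92/168 = 54.76%

54.76%


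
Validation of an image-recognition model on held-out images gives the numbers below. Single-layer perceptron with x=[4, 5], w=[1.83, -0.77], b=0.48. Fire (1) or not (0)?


z = (4)·(1.83) + (5)·(-0.77) + 0.48
  = 3.95
step(z) = 1 (z≥0)

1


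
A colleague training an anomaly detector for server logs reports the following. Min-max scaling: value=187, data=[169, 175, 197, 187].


min=169, max=197
(187-169)/(197-169) = 18/28 = 0.6429

0.6429


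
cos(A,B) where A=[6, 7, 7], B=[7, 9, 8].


A·B = 6·7 + 7·9 + 7·8 = 161
‖A‖ = √134 = 11.5758, ‖B‖ = √194 = 13.9284
cos = 161/(√134·√194) = 161/√25996 = 0.9986

0.9986


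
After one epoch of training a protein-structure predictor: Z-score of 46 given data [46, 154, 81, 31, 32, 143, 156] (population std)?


μ = 91.8571, σ = 53.5842
z = (46 - 91.8571)/53.5842 = -0.8558

-0.8558


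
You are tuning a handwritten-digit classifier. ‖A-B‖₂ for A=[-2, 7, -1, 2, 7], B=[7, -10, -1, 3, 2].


d = √((-2-7)² + (7+ 10)² + (-1+ 1)² + (2-3)² + (7-2)²)
  = √(81 + 289 + 0 + 1 + 25)
  = √396 = 19.8997

19.8997


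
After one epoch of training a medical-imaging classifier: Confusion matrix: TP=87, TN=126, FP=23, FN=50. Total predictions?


Total = TP + TN + FP + FN
= 87 + 126 + 23 + 50
= 286
(Predicted positive: 110, predicted negative: 176)

286


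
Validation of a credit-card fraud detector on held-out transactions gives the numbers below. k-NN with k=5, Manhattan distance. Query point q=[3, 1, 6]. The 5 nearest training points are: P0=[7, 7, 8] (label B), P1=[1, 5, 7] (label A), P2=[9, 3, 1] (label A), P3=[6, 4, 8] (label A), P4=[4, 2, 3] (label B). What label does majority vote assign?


d(q,P0) = 12  (label B)
d(q,P1) = 7  (label A)
d(q,P2) = 13  (label A)
d(q,P3) = 8  (label A)
d(q,P4) = 5  (label B)
Votes: A=3, B=2
Majority → A

A


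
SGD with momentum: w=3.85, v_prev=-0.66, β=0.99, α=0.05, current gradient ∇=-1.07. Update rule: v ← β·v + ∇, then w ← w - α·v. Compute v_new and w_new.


v_new = 0.99·-0.66 - 1.07 = -0.6534 - 1.07 = -1.7234
w_new = 3.85 - 0.05·-1.7234 = 3.85 + 0.08617 = 3.93617

v_new=-1.7234, w_new=3.93617


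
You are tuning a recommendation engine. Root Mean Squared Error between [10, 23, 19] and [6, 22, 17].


MSE = 21/3 = 7
RMSE = √(21/3) = 2.6458

2.6458


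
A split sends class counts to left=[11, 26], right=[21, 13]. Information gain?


Parent = [32, 39], H_parent = 0.993
H_left = 0.878 (n=37), H_right = 0.9597 (n=34)
H_children = (37/71)·0.878 + (34/71)·0.9597 = 0.9171
IG = 0.993 - 0.9171 = 0.0759

0.0759


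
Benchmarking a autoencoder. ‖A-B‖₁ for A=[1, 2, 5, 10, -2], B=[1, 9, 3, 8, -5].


d = |1-1| + |2-9| + |5-3| + |10-8| + |-2+ 5|
  = 0 + 7 + 2 + 2 + 3
  = 14

14


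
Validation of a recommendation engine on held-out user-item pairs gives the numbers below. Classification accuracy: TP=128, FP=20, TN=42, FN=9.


Accuracy = (TP+TN)/(TP+TN+FP+FN)
= (128+42)/(199)
= 170/199 = 85.43%

85.43%


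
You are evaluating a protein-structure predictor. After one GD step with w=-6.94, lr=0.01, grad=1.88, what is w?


w_new = w - α·∇
= -6.94 - 0.01·1.88
= -6.94 - 0.0188
= -6.9588

-6.9588


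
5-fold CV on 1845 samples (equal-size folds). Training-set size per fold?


Fold size = 1845/5 = 369
Training per fold = 1845 - 369 = 1476

1476


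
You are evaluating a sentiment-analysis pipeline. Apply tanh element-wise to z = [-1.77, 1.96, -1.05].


tanh(-1.77) = -0.9436
tanh(1.96) = 0.9611
tanh(-1.05) = -0.7818
result = [-0.9436, 0.9611, -0.7818]

[-0.9436, 0.9611, -0.7818]


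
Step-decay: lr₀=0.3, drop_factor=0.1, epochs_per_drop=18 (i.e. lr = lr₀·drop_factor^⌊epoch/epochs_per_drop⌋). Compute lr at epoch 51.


n_drops = ⌊51/18⌋ = 2
lr = 0.3·0.1^2 = 0.3·0.01 = 0.003

0.003


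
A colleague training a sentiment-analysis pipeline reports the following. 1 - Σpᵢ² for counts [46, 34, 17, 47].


Probabilities: [46/144, 34/144, 17/144, 47/144] ≈ [0.3194, 0.2361, 0.1181, 0.3264]
Σpᵢ² = (2116 + 1156 + 289 + 2209)/144² = 5770/20736
Gini = 1 - Σpᵢ² = 1 - 5770/20736 = 0.7217

0.7217


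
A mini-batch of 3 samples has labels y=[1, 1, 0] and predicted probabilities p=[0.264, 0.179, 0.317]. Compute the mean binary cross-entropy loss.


L[0] = -ln(0.264) = 1.3318
L[1] = -ln(0.179) = 1.7204
L[2] = -ln(1-0.317) = -ln(0.683) = 0.3813
mean = (1.3318 + 1.7204 + 0.3813)/3 = 1.1445

1.1445


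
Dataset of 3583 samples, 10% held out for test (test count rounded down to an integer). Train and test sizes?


Test = ⌊3583·10/100⌋ = 358
Train = 3583 - 358 = 3225

Train: 3225, Test: 358


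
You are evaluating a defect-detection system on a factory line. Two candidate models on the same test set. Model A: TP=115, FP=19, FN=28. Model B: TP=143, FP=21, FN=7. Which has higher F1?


Model A: P=115/134=0.8582, R=115/143=0.8042, F1=2PR/(P+R)=2TP/(2TP+FP+FN)=230/277=0.8303
Model B: P=143/164=0.872, R=143/150=0.9533, F1=2PR/(P+R)=2TP/(2TP+FP+FN)=286/314=0.9108
0.8303 < 0.9108 → Model B

Model B


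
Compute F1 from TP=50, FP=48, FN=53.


Precision = 50/98 = 0.5102
Recall = 50/103 = 0.4854
F1 = 2·P·R/(P+R) = 2·TP/(2·TP+FP+FN) = 100/(100+48+53) = 100/201 = 0.4975

0.4975


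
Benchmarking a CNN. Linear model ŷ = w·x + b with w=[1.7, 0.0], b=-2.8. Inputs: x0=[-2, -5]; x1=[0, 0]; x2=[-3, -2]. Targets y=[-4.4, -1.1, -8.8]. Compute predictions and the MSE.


ŷ0 = (1.7)·(-2) + (0.0)·(-5) - 2.8 = -6.2
ŷ1 = (1.7)·(0) + (0.0)·(0) - 2.8 = -2.8
ŷ2 = (1.7)·(-3) + (0.0)·(-2) - 2.8 = -7.9
errors² = [3.24, 2.89, 0.81]
MSE = 6.9400/3 = 2.3133

2.3133


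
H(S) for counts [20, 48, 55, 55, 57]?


Probabilities: [20/235, 48/235, 55/235, 55/235, 57/235] ≈ [0.0851, 0.2043, 0.234, 0.234, 0.2426]
H = -((20/235)·log₂(20/235) + (48/235)·log₂(48/235) + (55/235)·log₂(55/235) + (55/235)·log₂(55/235) + (57/235)·log₂(57/235))
  = 2.247 bits

2.247 bits


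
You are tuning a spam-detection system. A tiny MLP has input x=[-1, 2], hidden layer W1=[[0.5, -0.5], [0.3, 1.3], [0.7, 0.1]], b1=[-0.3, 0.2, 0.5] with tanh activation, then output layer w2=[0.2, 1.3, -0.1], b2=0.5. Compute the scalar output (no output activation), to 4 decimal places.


z1[0] = (0.5)·(-1) + (-0.5)·(2) - 0.3 = -1.8
z1[1] = (0.3)·(-1) + (1.3)·(2) + 0.2 = 2.5
z1[2] = (0.7)·(-1) + (0.1)·(2) + 0.5 = 0.0
h = tanh(z1) = [-0.9468, 0.9866, 0.0]
output = (0.2)·(-0.9468) + (1.3)·(0.9866) + (-0.1)·(0.0) + 0.5 = 1.5932

1.5932


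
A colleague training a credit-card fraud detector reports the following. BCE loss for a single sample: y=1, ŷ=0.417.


BCE = -[y·ln(p) + (1-y)·ln(1-p)]
= -1·ln(0.417) - 0
= -ln(0.417) = 0.8747

0.8747


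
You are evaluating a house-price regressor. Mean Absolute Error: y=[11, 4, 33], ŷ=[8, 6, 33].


Absolute errors: |11-8|=3, |4-6|=2, |33-33|=0
Sum = 5
MAE = 5/3 = 5/3

5/3


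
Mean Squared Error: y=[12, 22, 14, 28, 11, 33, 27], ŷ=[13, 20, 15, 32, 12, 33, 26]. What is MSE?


Squared errors: (12-13)²=1, (22-20)²=4, (14-15)²=1, (28-32)²=16, (11-12)²=1, (33-33)²=0, (27-26)²=1
Sum = 24
MSE = 24/7 = 24/7

24/7


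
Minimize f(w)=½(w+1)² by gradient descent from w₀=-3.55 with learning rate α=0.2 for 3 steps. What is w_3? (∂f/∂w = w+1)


step 1: grad = -3.55+1 = -2.55; w = -3.55 - 0.2·(-2.55) = -3.04
step 2: grad = -3.04+1 = -2.04; w = -3.04 - 0.2·(-2.04) = -2.632
step 3: grad = -2.632+1 = -1.632; w = -2.632 - 0.2·(-1.632) = -2.3056

-2.3056


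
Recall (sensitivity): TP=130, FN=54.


Recall = TP/(TP+FN)
= 130/(130+54)
= 130/184 = 70.65%

70.65%


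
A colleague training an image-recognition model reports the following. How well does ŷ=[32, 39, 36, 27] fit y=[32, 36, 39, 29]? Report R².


ȳ = 34
SS_res = Σ(y-ŷ)² = 22
SS_tot = Σ(y-ȳ)² = 58
R² = 1 - SS_res/SS_tot = 1 - 0.3793 = 0.6207

0.6207


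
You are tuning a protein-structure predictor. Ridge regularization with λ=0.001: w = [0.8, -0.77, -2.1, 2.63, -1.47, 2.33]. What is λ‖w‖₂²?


‖w‖₂² = (0.8)² + (-0.77)² + (-2.1)² + (2.63)² + (-1.47)² + (2.33)²
     = 0.64 + 0.5929 + 4.41 + 6.9169 + 2.1609 + 5.4289
     = 20.1496
λ·‖w‖₂² = 0.001·20.1496 = 0.02015

0.02015


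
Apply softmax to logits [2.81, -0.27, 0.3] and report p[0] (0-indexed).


Exponentials: e^2.81=16.6099, e^-0.27=0.7634, e^0.3=1.3499
Sum = 18.7232
Softmax = [0.8871, 0.0408, 0.0721]
p[0] = 16.6099/18.7232 = 0.8871

0.8871


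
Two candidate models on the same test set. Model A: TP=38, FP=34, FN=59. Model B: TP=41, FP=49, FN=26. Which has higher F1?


Model A: P=38/72=0.5278, R=38/97=0.3918, F1=2PR/(P+R)=2TP/(2TP+FP+FN)=76/169=0.4497
Model B: P=41/90=0.4556, R=41/67=0.6119, F1=2PR/(P+R)=2TP/(2TP+FP+FN)=82/157=0.5223
0.4497 < 0.5223 → Model B

Model B


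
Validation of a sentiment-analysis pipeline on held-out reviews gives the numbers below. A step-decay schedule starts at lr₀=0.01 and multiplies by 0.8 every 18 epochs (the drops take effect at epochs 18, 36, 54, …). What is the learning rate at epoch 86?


n_drops = ⌊86/18⌋ = 4
lr = 0.01·0.8^4 = 0.01·0.4096 = 0.004096

0.004096


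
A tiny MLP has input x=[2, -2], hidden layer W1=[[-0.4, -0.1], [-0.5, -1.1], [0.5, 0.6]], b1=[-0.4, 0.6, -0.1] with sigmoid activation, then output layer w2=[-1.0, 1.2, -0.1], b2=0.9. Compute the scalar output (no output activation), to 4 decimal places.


z1[0] = (-0.4)·(2) + (-0.1)·(-2) - 0.4 = -1.0
z1[1] = (-0.5)·(2) + (-1.1)·(-2) + 0.6 = 1.8
z1[2] = (0.5)·(2) + (0.6)·(-2) - 0.1 = -0.3
h = sigmoid(z1) = [0.2689, 0.8581, 0.4256]
output = (-1.0)·(0.2689) + (1.2)·(0.8581) + (-0.1)·(0.4256) + 0.9 = 1.6183

1.6183


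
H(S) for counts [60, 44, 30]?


Probabilities: [60/134, 44/134, 30/134] ≈ [0.4478, 0.3284, 0.2239]
H = -((60/134)·log₂(60/134) + (44/134)·log₂(44/134) + (30/134)·log₂(30/134))
  = 1.53 bits

1.53 bits


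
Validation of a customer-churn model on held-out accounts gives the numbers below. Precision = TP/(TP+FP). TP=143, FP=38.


Precision = TP/(TP+FP)
= 143/(143+38)
= 143/181 = 79.01%

79.01%


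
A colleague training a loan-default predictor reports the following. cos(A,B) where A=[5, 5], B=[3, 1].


A·B = 5·3 + 5·1 = 20
‖A‖ = √50 = 7.0711, ‖B‖ = √10 = 3.1623
cos = 20/(√50·√10) = 20/√500 = 0.8944

0.8944


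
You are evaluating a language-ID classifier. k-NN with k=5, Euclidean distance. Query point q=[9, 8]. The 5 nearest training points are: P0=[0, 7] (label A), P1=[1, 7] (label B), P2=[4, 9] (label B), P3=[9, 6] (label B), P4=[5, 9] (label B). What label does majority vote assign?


d(q,P0) = 9.0554  (label A)
d(q,P1) = 8.0623  (label B)
d(q,P2) = 5.099  (label B)
d(q,P3) = 2.0  (label B)
d(q,P4) = 4.1231  (label B)
Votes: A=1, B=4
Majority → B

B


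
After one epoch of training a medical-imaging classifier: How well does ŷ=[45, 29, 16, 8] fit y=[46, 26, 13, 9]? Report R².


ȳ = 23.5
SS_res = Σ(y-ŷ)² = 20
SS_tot = Σ(y-ȳ)² = 833
R² = 1 - SS_res/SS_tot = 1 - 0.024 = 0.976

0.976


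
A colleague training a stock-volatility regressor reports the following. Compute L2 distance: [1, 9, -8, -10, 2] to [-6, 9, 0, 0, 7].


d = √((1+ 6)² + (9-9)² + (-8-0)² + (-10-0)² + (2-7)²)
  = √(49 + 0 + 64 + 100 + 25)
  = √238 = 15.4272

15.4272


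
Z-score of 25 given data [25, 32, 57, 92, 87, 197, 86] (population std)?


μ = 82.2857, σ = 53.1029
z = (25 - 82.2857)/53.1029 = -1.0788

-1.0788


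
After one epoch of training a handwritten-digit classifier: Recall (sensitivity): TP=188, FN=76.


Recall = TP/(TP+FN)
= 188/(188+76)
= 188/264 = 71.21%

71.21%


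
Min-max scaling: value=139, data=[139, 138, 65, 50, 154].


min=50, max=154
(139-50)/(154-50) = 89/104 = 0.8558

0.8558


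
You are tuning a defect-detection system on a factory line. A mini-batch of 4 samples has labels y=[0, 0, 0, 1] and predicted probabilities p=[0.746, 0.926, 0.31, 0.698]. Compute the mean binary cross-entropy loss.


L[0] = -ln(1-0.746) = -ln(0.254) = 1.3704
L[1] = -ln(1-0.926) = -ln(0.074) = 2.6037
L[2] = -ln(1-0.31) = -ln(0.69) = 0.3711
L[3] = -ln(0.698) = 0.3595
mean = (1.3704 + 2.6037 + 0.3711 + 0.3595)/4 = 1.1762

1.1762


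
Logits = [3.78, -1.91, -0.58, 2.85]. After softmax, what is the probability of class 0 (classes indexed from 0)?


Exponentials: e^3.78=43.816, e^-1.91=0.1481, e^-0.58=0.5599, e^2.85=17.2878
Sum = 61.8118
Softmax = [0.7089, 0.0024, 0.0091, 0.2797]
p[0] = 43.816/61.8118 = 0.7089

0.7089


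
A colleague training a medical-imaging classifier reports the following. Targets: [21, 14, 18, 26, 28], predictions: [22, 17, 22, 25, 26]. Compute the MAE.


Absolute errors: |21-22|=1, |14-17|=3, |18-22|=4, |26-25|=1, |28-26|=2
Sum = 11
MAE = 11/5 = 11/5

11/5


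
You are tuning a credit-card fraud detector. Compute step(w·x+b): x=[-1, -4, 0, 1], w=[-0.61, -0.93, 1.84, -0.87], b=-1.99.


z = (-1)·(-0.61) + (-4)·(-0.93) + (0)·(1.84) + (1)·(-0.87) - 1.99
  = 1.47
step(z) = 1 (z≥0)

1


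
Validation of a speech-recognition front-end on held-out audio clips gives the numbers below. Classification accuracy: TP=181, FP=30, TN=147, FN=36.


Accuracy = (TP+TN)/(TP+TN+FP+FN)
= (181+147)/(394)
= 328/394 = 83.25%

83.25%


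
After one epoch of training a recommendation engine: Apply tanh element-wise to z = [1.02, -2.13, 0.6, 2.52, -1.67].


tanh(1.02) = 0.7699
tanh(-2.13) = -0.9721
tanh(0.6) = 0.537
tanh(2.52) = 0.9871
tanh(-1.67) = -0.9316
result = [0.7699, -0.9721, 0.537, 0.9871, -0.9316]

[0.7699, -0.9721, 0.537, 0.9871, -0.9316]


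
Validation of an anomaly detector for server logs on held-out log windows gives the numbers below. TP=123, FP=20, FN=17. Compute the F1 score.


Precision = 123/143 = 0.8601
Recall = 123/140 = 0.8786
F1 = 2·P·R/(P+R) = 2·TP/(2·TP+FP+FN) = 246/(246+20+17) = 246/283 = 0.8693

0.8693


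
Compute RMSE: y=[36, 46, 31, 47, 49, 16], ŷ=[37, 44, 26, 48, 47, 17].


MSE = 36/6 = 6
RMSE = √(36/6) = 2.4495

2.4495


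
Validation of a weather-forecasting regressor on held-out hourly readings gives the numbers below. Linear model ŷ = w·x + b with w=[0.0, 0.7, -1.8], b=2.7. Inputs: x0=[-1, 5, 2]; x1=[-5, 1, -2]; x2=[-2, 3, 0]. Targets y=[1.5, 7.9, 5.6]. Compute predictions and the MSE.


ŷ0 = (0.0)·(-1) + (0.7)·(5) + (-1.8)·(2) + 2.7 = 2.6
ŷ1 = (0.0)·(-5) + (0.7)·(1) + (-1.8)·(-2) + 2.7 = 7.0
ŷ2 = (0.0)·(-2) + (0.7)·(3) + (-1.8)·(0) + 2.7 = 4.8
errors² = [1.21, 0.81, 0.64]
MSE = 2.6600/3 = 0.8867

0.8867


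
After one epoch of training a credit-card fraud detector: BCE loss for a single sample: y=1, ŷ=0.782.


BCE = -[y·ln(p) + (1-y)·ln(1-p)]
= -1·ln(0.782) - 0
= -ln(0.782) = 0.2459

0.2459


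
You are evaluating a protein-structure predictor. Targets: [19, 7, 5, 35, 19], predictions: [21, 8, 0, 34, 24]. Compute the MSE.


Squared errors: (19-21)²=4, (7-8)²=1, (5-0)²=25, (35-34)²=1, (19-24)²=25
Sum = 56
MSE = 56/5 = 56/5

56/5


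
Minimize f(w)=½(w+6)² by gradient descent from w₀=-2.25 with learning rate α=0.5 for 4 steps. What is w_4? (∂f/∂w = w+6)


step 1: grad = -2.25+6 = 3.75; w = -2.25 - 0.5·(3.75) = -4.125
step 2: grad = -4.125+6 = 1.875; w = -4.125 - 0.5·(1.875) = -5.0625
step 3: grad = -5.0625+6 = 0.9375; w = -5.0625 - 0.5·(0.9375) = -5.53125
step 4: grad = -5.53125+6 = 0.46875; w = -5.53125 - 0.5·(0.46875) = -5.765625

-5.765625


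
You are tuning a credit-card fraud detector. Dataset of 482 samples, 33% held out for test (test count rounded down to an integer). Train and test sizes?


Test = ⌊482·33/100⌋ = 159
Train = 482 - 159 = 323

Train: 323, Test: 159


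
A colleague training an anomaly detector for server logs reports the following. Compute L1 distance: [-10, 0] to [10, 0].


d = |-10-10| + |0-0|
  = 20 + 0
  = 20

20


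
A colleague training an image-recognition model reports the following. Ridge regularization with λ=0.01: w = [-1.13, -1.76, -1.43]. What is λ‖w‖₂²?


‖w‖₂² = (-1.13)² + (-1.76)² + (-1.43)²
     = 1.2769 + 3.0976 + 2.0449
     = 6.4194
λ·‖w‖₂² = 0.01·6.4194 = 0.064194

0.064194


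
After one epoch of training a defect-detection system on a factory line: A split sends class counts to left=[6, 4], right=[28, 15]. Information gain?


Parent = [34, 19], H_parent = 0.9414
H_left = 0.971 (n=10), H_right = 0.933 (n=43)
H_children = (10/53)·0.971 + (43/53)·0.933 = 0.9402
IG = 0.9414 - 0.9402 = 0.0012

0.0012


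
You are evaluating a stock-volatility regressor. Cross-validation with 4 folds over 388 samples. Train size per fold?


Fold size = 388/4 = 97
Training per fold = 388 - 97 = 291

291


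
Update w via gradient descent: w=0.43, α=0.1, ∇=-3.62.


w_new = w - α·∇
= 0.43 - 0.1·-3.62
= 0.43 + 0.362
= 0.792

0.792


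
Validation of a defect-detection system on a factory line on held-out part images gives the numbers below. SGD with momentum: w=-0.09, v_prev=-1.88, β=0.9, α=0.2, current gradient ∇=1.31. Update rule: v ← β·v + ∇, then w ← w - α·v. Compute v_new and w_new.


v_new = 0.9·-1.88 + 1.31 = -1.692 + 1.31 = -0.382
w_new = -0.09 - 0.2·-0.382 = -0.09 + 0.0764 = -0.0136

v_new=-0.382, w_new=-0.0136


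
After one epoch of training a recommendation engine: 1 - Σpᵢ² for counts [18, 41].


Probabilities: [18/59, 41/59] ≈ [0.3051, 0.6949]
Σpᵢ² = (324 + 1681)/59² = 2005/3481
Gini = 1 - Σpᵢ² = 1 - 2005/3481 = 0.424

0.424


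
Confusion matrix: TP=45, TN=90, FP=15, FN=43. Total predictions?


Total = TP + TN + FP + FN
= 45 + 90 + 15 + 43
= 193
(Predicted positive: 60, predicted negative: 133)

193


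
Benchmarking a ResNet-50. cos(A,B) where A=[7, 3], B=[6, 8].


A·B = 7·6 + 3·8 = 66
‖A‖ = √58 = 7.6158, ‖B‖ = √100 = 10
cos = 66/(√58·√100) = 66/√5800 = 0.8666

0.8666


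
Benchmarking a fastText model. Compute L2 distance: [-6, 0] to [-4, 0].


d = √((-6+ 4)² + (0-0)²)
  = √(4 + 0)
  = √4 = 2.0

2.0


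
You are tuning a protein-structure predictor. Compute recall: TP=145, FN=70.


Recall = TP/(TP+FN)
= 145/(145+70)
= 145/215 = 67.44%

67.44%


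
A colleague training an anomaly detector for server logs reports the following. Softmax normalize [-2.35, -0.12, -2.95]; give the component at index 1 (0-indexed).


Exponentials: e^-2.35=0.0954, e^-0.12=0.8869, e^-2.95=0.0523
Sum = 1.0346
Softmax = [0.0922, 0.8572, 0.0506]
p[1] = 0.8869/1.0346 = 0.8572

0.8572


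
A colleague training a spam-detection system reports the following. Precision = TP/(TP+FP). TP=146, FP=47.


Precision = TP/(TP+FP)
= 146/(146+47)
= 146/193 = 75.65%

75.65%


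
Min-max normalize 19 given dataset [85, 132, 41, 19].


min=19, max=132
(19-19)/(132-19) = 0/113 = 0.0

0.0


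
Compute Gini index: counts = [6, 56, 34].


Probabilities: [6/96, 56/96, 34/96] ≈ [0.0625, 0.5833, 0.3542]
Σpᵢ² = (36 + 3136 + 1156)/96² = 4328/9216
Gini = 1 - Σpᵢ² = 1 - 4328/9216 = 0.5304

0.5304


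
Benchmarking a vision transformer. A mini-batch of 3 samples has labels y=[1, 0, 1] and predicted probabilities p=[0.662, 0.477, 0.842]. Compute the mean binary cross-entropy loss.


L[0] = -ln(0.662) = 0.4125
L[1] = -ln(1-0.477) = -ln(0.523) = 0.6482
L[2] = -ln(0.842) = 0.172
mean = (0.4125 + 0.6482 + 0.172)/3 = 0.4109

0.4109


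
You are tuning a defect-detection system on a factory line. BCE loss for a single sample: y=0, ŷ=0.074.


BCE = -[y·ln(p) + (1-y)·ln(1-p)]
= -0 - 1·ln(1-0.074)
= -ln(0.926) = 0.0769

0.0769


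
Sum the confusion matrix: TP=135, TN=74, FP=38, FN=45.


Total = TP + TN + FP + FN
= 135 + 74 + 38 + 45
= 292
(Predicted positive: 173, predicted negative: 119)

292


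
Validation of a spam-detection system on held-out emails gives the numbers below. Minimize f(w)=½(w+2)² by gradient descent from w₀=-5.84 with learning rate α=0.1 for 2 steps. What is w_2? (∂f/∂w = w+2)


step 1: grad = -5.84+2 = -3.84; w = -5.84 - 0.1·(-3.84) = -5.456
step 2: grad = -5.456+2 = -3.456; w = -5.456 - 0.1·(-3.456) = -5.1104

-5.1104


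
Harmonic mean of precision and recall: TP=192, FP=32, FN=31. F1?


Precision = 192/224 = 0.8571
Recall = 192/223 = 0.861
F1 = 2·P·R/(P+R) = 2·TP/(2·TP+FP+FN) = 384/(384+32+31) = 384/447 = 0.8591

0.8591


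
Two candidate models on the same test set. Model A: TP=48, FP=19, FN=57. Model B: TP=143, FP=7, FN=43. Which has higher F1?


Model A: P=48/67=0.7164, R=48/105=0.4571, F1=2PR/(P+R)=2TP/(2TP+FP+FN)=96/172=0.5581
Model B: P=143/150=0.9533, R=143/186=0.7688, F1=2PR/(P+R)=2TP/(2TP+FP+FN)=286/336=0.8512
0.5581 < 0.8512 → Model B

Model B


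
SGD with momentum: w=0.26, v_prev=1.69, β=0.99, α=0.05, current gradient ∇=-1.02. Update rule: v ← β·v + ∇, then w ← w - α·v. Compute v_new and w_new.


v_new = 0.99·1.69 - 1.02 = 1.6731 - 1.02 = 0.6531
w_new = 0.26 - 0.05·0.6531 = 0.26 - 0.032655 = 0.227345

v_new=0.6531, w_new=0.227345


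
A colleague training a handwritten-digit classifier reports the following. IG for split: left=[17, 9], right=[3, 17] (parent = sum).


Parent = [20, 26], H_parent = 0.9877
H_left = 0.9306 (n=26), H_right = 0.6098 (n=20)
H_children = (26/46)·0.9306 + (20/46)·0.6098 = 0.7911
IG = 0.9877 - 0.7911 = 0.1966

0.1966


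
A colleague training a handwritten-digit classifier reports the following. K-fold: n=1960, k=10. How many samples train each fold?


Fold size = 1960/10 = 196
Training per fold = 1960 - 196 = 1764

1764


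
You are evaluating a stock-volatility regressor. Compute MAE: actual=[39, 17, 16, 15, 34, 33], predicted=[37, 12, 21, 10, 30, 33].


Absolute errors: |39-37|=2, |17-12|=5, |16-21|=5, |15-10|=5, |34-30|=4, |33-33|=0
Sum = 21
MAE = 21/6 = 7/2

7/2


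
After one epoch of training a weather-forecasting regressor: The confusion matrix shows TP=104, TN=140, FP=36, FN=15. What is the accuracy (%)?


Accuracy = (TP+TN)/(TP+TN+FP+FN)
= (104+140)/(295)
= 244/295 = 82.71%

82.71%


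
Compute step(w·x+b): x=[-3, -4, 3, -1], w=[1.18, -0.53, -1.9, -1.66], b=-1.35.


z = (-3)·(1.18) + (-4)·(-0.53) + (3)·(-1.9) + (-1)·(-1.66) - 1.35
  = -6.81
step(z) = 0 (z<0)

0


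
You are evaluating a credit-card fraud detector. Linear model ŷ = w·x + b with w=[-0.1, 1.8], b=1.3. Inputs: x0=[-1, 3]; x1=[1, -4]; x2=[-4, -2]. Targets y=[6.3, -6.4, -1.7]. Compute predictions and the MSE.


ŷ0 = (-0.1)·(-1) + (1.8)·(3) + 1.3 = 6.8
ŷ1 = (-0.1)·(1) + (1.8)·(-4) + 1.3 = -6.0
ŷ2 = (-0.1)·(-4) + (1.8)·(-2) + 1.3 = -1.9
errors² = [0.25, 0.16, 0.04]
MSE = 0.4500/3 = 0.15

0.15


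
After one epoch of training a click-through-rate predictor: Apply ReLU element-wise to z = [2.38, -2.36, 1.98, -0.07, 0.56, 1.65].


ReLU(2.38) = max(0, 2.38) = 2.38
ReLU(-2.36) = max(0, -2.36) = 0.0
ReLU(1.98) = max(0, 1.98) = 1.98
ReLU(-0.07) = max(0, -0.07) = 0.0
ReLU(0.56) = max(0, 0.56) = 0.56
ReLU(1.65) = max(0, 1.65) = 1.65
result = [2.38, 0.0, 1.98, 0.0, 0.56, 1.65]

[2.38, 0.0, 1.98, 0.0, 0.56, 1.65]


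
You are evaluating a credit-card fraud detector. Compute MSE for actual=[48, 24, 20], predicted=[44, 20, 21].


Squared errors: (48-44)²=16, (24-20)²=16, (20-21)²=1
Sum = 33
MSE = 33/3 = 11

11


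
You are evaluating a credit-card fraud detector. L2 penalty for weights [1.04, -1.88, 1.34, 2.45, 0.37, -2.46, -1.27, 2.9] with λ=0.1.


‖w‖₂² = (1.04)² + (-1.88)² + (1.34)² + (2.45)² + (0.37)² + (-2.46)² + (-1.27)² + (2.9)²
     = 1.0816 + 3.5344 + 1.7956 + 6.0025 + 0.1369 + 6.0516 + 1.6129 + 8.41
     = 28.6255
λ·‖w‖₂² = 0.1·28.6255 = 2.86255

2.86255


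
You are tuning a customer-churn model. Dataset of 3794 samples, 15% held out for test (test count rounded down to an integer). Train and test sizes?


Test = ⌊3794·15/100⌋ = 569
Train = 3794 - 569 = 3225

Train: 3225, Test: 569


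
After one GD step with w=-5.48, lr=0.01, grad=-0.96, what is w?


w_new = w - α·∇
= -5.48 - 0.01·-0.96
= -5.48 + 0.0096
= -5.4704

-5.4704


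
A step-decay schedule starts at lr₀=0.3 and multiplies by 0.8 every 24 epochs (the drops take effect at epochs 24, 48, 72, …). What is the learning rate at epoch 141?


n_drops = ⌊141/24⌋ = 5
lr = 0.3·0.8^5 = 0.3·0.32768 = 0.098304

0.098304


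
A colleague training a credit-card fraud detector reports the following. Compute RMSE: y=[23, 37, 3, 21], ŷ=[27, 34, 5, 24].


MSE = 38/4 = 9.5
RMSE = √(38/4) = 3.0822

3.0822


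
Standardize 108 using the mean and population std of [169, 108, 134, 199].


μ = 152.5, σ = 34.4855
z = (108 - 152.5)/34.4855 = -1.2904

-1.2904


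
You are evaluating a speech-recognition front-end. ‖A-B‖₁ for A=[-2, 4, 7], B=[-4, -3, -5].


d = |-2+ 4| + |4+ 3| + |7+ 5|
  = 2 + 7 + 12
  = 21

21


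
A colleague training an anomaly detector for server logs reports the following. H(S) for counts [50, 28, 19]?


Probabilities: [50/97, 28/97, 19/97] ≈ [0.5155, 0.2887, 0.1959]
H = -((50/97)·log₂(50/97) + (28/97)·log₂(28/97) + (19/97)·log₂(19/97))
  = 1.471 bits

1.471 bits


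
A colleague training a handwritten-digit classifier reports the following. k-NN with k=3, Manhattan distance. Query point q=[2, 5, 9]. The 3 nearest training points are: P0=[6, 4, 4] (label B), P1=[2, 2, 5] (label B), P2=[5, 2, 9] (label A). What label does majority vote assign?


d(q,P0) = 10  (label B)
d(q,P1) = 7  (label B)
d(q,P2) = 6  (label A)
Votes: A=1, B=2
Majority → B

B


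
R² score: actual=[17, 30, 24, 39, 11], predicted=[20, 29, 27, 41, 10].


ȳ = 24.2
SS_res = Σ(y-ŷ)² = 24
SS_tot = Σ(y-ȳ)² = 478.8
R² = 1 - SS_res/SS_tot = 1 - 0.0501 = 0.9499

0.9499


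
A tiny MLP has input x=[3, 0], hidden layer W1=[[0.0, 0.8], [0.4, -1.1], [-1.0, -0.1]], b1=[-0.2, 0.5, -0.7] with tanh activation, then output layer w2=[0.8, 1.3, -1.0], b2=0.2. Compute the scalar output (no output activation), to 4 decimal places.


z1[0] = (0.0)·(3) + (0.8)·(0) - 0.2 = -0.2
z1[1] = (0.4)·(3) + (-1.1)·(0) + 0.5 = 1.7
z1[2] = (-1.0)·(3) + (-0.1)·(0) - 0.7 = -3.7
h = tanh(z1) = [-0.1974, 0.9354, -0.9988]
output = (0.8)·(-0.1974) + (1.3)·(0.9354) + (-1.0)·(-0.9988) + 0.2 = 2.2569

2.2569


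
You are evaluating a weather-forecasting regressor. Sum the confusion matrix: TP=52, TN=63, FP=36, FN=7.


Total = TP + TN + FP + FN
= 52 + 63 + 36 + 7
= 158
(Predicted positive: 88, predicted negative: 70)

158


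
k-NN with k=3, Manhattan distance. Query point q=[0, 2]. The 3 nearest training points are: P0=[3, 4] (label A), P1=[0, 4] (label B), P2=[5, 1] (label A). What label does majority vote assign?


d(q,P0) = 5  (label A)
d(q,P1) = 2  (label B)
d(q,P2) = 6  (label A)
Votes: A=2, B=1
Majority → A

A


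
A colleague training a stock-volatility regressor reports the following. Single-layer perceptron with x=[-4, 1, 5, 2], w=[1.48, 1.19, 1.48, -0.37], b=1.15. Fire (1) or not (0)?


z = (-4)·(1.48) + (1)·(1.19) + (5)·(1.48) + (2)·(-0.37) + 1.15
  = 3.08
step(z) = 1 (z≥0)

1


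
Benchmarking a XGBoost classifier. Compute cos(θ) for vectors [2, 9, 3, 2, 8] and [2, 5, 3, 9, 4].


A·B = 2·2 + 9·5 + 3·3 + 2·9 + 8·4 = 108
‖A‖ = √162 = 12.7279, ‖B‖ = √135 = 11.619
cos = 108/(√162·√135) = 108/√21870 = 0.7303

0.7303


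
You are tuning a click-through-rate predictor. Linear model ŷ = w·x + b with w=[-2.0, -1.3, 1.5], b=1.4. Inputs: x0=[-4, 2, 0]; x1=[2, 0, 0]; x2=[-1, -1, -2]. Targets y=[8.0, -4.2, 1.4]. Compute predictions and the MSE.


ŷ0 = (-2.0)·(-4) + (-1.3)·(2) + (1.5)·(0) + 1.4 = 6.8
ŷ1 = (-2.0)·(2) + (-1.3)·(0) + (1.5)·(0) + 1.4 = -2.6
ŷ2 = (-2.0)·(-1) + (-1.3)·(-1) + (1.5)·(-2) + 1.4 = 1.7
errors² = [1.44, 2.56, 0.09]
MSE = 4.0900/3 = 1.3633

1.3633


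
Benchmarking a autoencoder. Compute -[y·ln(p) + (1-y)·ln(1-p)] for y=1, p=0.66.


BCE = -[y·ln(p) + (1-y)·ln(1-p)]
= -1·ln(0.66) - 0
= -ln(0.66) = 0.4155

0.4155


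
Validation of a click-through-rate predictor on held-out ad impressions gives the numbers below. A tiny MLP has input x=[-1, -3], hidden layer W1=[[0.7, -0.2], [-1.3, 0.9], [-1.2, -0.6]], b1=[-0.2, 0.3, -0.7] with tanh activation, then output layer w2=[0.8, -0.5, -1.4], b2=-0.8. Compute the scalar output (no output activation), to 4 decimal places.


z1[0] = (0.7)·(-1) + (-0.2)·(-3) - 0.2 = -0.3
z1[1] = (-1.3)·(-1) + (0.9)·(-3) + 0.3 = -1.1
z1[2] = (-1.2)·(-1) + (-0.6)·(-3) - 0.7 = 2.3
h = tanh(z1) = [-0.2913, -0.8005, 0.9801]
output = (0.8)·(-0.2913) + (-0.5)·(-0.8005) + (-1.4)·(0.9801) - 0.8 = -2.0049

-2.0049


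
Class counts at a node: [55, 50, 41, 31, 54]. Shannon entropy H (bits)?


Probabilities: [55/231, 50/231, 41/231, 31/231, 54/231] ≈ [0.2381, 0.2165, 0.1775, 0.1342, 0.2338]
H = -((55/231)·log₂(55/231) + (50/231)·log₂(50/231) + (41/231)·log₂(41/231) + (31/231)·log₂(31/231) + (54/231)·log₂(54/231))
  = 2.2926 bits

2.2926 bits


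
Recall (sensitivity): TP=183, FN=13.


Recall = TP/(TP+FN)
= 183/(183+13)
= 183/196 = 93.37%

93.37%


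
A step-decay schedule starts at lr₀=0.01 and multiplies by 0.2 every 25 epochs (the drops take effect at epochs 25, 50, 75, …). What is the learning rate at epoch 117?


n_drops = ⌊117/25⌋ = 4
lr = 0.01·0.2^4 = 0.01·0.0016 = 0.000016

0.000016


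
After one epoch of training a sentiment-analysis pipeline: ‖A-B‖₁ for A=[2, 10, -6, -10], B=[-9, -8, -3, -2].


d = |2+ 9| + |10+ 8| + |-6+ 3| + |-10+ 2|
  = 11 + 18 + 3 + 8
  = 40

40


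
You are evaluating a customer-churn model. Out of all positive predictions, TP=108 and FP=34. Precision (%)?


Precision = TP/(TP+FP)
= 108/(108+34)
= 108/142 = 76.06%

76.06%


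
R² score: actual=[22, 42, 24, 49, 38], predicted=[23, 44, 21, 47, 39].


ȳ = 35
SS_res = Σ(y-ŷ)² = 19
SS_tot = Σ(y-ȳ)² = 544
R² = 1 - SS_res/SS_tot = 1 - 0.0349 = 0.9651

0.9651


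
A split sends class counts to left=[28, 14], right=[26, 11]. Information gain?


Parent = [54, 25], H_parent = 0.9005
H_left = 0.9183 (n=42), H_right = 0.878 (n=37)
H_children = (42/79)·0.9183 + (37/79)·0.878 = 0.8994
IG = 0.9005 - 0.8994 = 0.0011

0.0011


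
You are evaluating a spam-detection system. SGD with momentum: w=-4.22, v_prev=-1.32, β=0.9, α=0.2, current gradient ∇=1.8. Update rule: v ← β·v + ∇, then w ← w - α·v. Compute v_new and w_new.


v_new = 0.9·-1.32 + 1.8 = -1.188 + 1.8 = 0.612
w_new = -4.22 - 0.2·0.612 = -4.22 - 0.1224 = -4.3424

v_new=0.612, w_new=-4.3424


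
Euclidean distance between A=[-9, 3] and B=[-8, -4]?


d = √((-9+ 8)² + (3+ 4)²)
  = √(1 + 49)
  = √50 = 7.0711

7.0711


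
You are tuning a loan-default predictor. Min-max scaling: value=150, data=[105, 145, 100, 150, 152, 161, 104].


min=100, max=161
(150-100)/(161-100) = 50/61 = 0.8197

0.8197


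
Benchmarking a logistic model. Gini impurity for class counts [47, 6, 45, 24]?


Probabilities: [47/122, 6/122, 45/122, 24/122] ≈ [0.3852, 0.0492, 0.3689, 0.1967]
Σpᵢ² = (2209 + 36 + 2025 + 576)/122² = 4846/14884
Gini = 1 - Σpᵢ² = 1 - 4846/14884 = 0.6744

0.6744


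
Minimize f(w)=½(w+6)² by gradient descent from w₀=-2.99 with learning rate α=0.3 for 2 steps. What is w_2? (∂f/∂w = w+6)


step 1: grad = -2.99+6 = 3.01; w = -2.99 - 0.3·(3.01) = -3.893
step 2: grad = -3.893+6 = 2.107; w = -3.893 - 0.3·(2.107) = -4.5251

-4.5251


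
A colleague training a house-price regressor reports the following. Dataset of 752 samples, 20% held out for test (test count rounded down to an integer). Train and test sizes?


Test = ⌊752·20/100⌋ = 150
Train = 752 - 150 = 602

Train: 602, Test: 150


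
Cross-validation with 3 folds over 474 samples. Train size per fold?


Fold size = 474/3 = 158
Training per fold = 474 - 158 = 316

316


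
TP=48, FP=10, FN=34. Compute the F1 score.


Precision = 48/58 = 0.8276
Recall = 48/82 = 0.5854
F1 = 2·P·R/(P+R) = 2·TP/(2·TP+FP+FN) = 96/(96+10+34) = 96/140 = 0.6857

0.6857


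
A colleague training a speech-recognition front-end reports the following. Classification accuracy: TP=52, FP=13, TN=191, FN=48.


Accuracy = (TP+TN)/(TP+TN+FP+FN)
= (52+191)/(304)
= 243/304 = 79.93%

79.93%


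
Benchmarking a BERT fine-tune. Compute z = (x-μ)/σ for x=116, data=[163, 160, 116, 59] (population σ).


μ = 124.5, σ = 42.1456
z = (116 - 124.5)/42.1456 = -0.2017

-0.2017


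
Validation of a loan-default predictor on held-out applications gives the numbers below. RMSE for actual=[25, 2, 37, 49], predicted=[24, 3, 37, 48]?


MSE = 3/4 = 0.75
RMSE = √(3/4) = 0.866

0.866


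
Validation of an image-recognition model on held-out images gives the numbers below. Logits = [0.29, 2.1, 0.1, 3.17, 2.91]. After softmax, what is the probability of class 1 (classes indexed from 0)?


Exponentials: e^0.29=1.3364, e^2.1=8.1662, e^0.1=1.1052, e^3.17=23.8075, e^2.91=18.3568
Sum = 52.7721
Softmax = [0.0253, 0.1547, 0.0209, 0.4511, 0.3479]
p[1] = 8.1662/52.7721 = 0.1547

0.1547


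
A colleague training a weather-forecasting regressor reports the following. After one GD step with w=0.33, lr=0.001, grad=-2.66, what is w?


w_new = w - α·∇
= 0.33 - 0.001·-2.66
= 0.33 + 0.00266
= 0.33266

0.33266
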